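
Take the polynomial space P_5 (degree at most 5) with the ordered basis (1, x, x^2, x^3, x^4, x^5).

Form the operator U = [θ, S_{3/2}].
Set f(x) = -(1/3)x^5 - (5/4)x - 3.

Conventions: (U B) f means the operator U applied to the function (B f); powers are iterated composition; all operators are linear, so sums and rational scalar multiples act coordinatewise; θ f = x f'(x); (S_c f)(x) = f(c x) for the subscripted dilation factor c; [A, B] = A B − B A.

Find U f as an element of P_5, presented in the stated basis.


S_{3/2} f = -(81/32)x^5 - (15/8)x - 3
θ S_{3/2} f = -(405/32)x^5 - (15/8)x
θ f = -(5/3)x^5 - (5/4)x
S_{3/2} θ f = -(405/32)x^5 - (15/8)x
[θ, S_{3/2}] f = 0

the result is g(x) = 0


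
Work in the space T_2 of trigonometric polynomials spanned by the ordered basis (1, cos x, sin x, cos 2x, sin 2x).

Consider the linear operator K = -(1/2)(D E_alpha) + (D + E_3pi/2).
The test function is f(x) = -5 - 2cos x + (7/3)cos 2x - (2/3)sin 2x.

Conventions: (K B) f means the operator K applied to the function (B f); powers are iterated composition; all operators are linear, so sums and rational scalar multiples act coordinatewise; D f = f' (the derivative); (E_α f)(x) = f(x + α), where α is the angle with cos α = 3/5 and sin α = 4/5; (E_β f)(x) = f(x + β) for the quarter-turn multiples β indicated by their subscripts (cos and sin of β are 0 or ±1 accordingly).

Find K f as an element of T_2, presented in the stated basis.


E_alpha f = -5 - (6/5)cos x + (8/5)sin x - (97/75)cos 2x - (154/75)sin 2x
D E_alpha f = (8/5)cos x + (6/5)sin x - (308/75)cos 2x + (194/75)sin 2x
(-(1/2)(D E_alpha)) f = -(4/5)cos x - (3/5)sin x + (154/75)cos 2x - (97/75)sin 2x
D f = 2sin x - (4/3)cos 2x - (14/3)sin 2x
E_3pi/2 f = -5 - 2sin x - (7/3)cos 2x + (2/3)sin 2x
(D + E_3pi/2) f = -5 - (11/3)cos 2x - 4sin 2x
(-(1/2)(D E_alpha) + (D + E_3pi/2)) f = -5 - (4/5)cos x - (3/5)sin x - (121/75)cos 2x - (397/75)sin 2x

g(x) = -5 - (4/5)cos x - (3/5)sin x - (121/75)cos 2x - (397/75)sin 2x


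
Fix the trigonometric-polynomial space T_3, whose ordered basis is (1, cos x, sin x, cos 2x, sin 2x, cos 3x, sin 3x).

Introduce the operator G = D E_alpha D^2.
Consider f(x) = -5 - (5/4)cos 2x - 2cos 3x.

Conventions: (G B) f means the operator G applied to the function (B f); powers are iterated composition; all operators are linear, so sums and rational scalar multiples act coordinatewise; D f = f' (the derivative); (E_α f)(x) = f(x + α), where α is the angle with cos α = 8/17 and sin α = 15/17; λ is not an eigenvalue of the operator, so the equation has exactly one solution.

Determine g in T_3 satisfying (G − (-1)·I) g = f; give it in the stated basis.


write g with unknown coordinates in the stated basis and equate coefficients in (G − (-1)·I) g = f
solving from the highest basis element down gives g = -5 - (2209/18100)cos 2x - (322/4525)sin 2x + (2113/444970)cos 3x - (16497/222485)sin 3x
check: G g = -(5104/4525)cos 2x + (322/4525)sin 2x - (892053/444970)cos 3x + (16497/222485)sin 3x
so G g − (-1)·g = -5 - (5/4)cos 2x - 2cos 3x = f ✓

the result is g(x) = -5 - (2209/18100)cos 2x - (322/4525)sin 2x + (2113/444970)cos 3x - (16497/222485)sin 3x


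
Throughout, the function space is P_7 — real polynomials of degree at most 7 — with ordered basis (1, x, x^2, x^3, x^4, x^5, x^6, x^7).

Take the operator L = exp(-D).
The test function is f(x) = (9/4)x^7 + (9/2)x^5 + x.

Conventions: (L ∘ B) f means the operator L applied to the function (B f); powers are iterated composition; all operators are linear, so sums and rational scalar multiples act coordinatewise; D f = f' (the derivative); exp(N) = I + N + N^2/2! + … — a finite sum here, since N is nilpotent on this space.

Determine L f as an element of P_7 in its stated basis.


g(x) = (9/4)x^7 - (63/4)x^6 + (207/4)x^5 - (405/4)x^4 + (495/4)x^3 - (369/4)x^2 + (157/4)x - 31/4

order-1 term: -(63/4)x^6 - (45/2)x^4 - 1
order-2 term: (189/4)x^5 + 45x^3
order-3 term: -(315/4)x^4 - 45x^2
order-4 term: (315/4)x^3 + (45/2)x
order-5 term: -(189/4)x^2 - 9/2
order-6 term: (63/4)x
order-7 term: -9/4
the series for exp(-D) f terminates at order 7
exp(-D) f = (9/4)x^7 - (63/4)x^6 + (207/4)x^5 - (405/4)x^4 + (495/4)x^3 - (369/4)x^2 + (157/4)x - 31/4


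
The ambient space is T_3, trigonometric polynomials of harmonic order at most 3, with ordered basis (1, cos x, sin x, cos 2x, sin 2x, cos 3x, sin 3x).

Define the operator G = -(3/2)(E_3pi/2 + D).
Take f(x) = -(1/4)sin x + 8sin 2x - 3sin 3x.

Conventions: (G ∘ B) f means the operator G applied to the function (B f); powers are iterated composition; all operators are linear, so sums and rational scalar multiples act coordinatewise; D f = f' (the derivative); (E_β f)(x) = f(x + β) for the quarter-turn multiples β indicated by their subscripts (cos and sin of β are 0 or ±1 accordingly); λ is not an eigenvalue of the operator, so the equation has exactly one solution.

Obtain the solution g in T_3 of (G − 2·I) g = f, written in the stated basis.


write g with unknown coordinates in the stated basis and equate coefficients in (G − 2·I) g = f
solving from the highest basis element down gives g = (1/8)sin x + (96/37)cos 2x - (16/37)sin 2x - (9/20)cos 3x + (3/20)sin 3x
check: G g = (192/37)cos 2x + (264/37)sin 2x - (9/10)cos 3x - (27/10)sin 3x
so G g − 2·g = -(1/4)sin x + 8sin 2x - 3sin 3x = f ✓

g(x) = (1/8)sin x + (96/37)cos 2x - (16/37)sin 2x - (9/20)cos 3x + (3/20)sin 3x


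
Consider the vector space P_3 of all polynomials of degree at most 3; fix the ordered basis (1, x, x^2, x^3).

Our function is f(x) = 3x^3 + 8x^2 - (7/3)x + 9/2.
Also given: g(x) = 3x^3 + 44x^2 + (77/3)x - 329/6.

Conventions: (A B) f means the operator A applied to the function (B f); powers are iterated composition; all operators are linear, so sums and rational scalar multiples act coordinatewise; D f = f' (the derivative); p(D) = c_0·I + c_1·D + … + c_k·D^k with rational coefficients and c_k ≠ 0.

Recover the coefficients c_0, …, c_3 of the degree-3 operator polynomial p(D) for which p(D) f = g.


p(D) = I + 4·D − 2·D^2 − D^3, i.e. c_0 = 1, c_1 = 4, c_2 = -2, c_3 = -1

D^0 f = 3x^3 + 8x^2 - (7/3)x + 9/2
D^1 f = 9x^2 + 16x - 7/3
D^2 f = 18x + 16
D^3 f = 18
matching coefficients of g against c_0 f + c_1 Df + … from the top degree down determines the c_i
solution: c_0 = 1, c_1 = 4, c_2 = -2, c_3 = -1


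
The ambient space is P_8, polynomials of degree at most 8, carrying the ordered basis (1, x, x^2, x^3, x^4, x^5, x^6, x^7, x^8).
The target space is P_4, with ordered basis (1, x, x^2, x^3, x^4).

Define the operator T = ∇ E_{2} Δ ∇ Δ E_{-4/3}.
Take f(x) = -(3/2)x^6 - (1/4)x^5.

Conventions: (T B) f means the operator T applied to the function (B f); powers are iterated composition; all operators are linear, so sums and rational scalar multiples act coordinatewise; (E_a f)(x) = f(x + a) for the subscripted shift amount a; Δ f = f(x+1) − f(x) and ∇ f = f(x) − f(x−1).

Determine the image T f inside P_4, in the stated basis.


E_{-4/3} f = -(3/2)x^6 + (47/4)x^5 - (115/3)x^4 + (200/3)x^3 - (1760/27)x^2 + (2752/81)x - 1792/243
Δ E_{-4/3} f = -9x^5 + (145/4)x^4 - (395/6)x^3 + 65x^2 - (3667/108)x + 2389/324
∇ Δ E_{-4/3} f = -45x^4 + 235x^3 - 505x^2 + (1035/2)x - 5671/27
Δ (∇ Δ E_{-4/3}) f = -180x^3 + 435x^2 - 485x + 405/2
E_{2} Δ (∇ Δ E_{-4/3}) f = -180x^3 - 645x^2 - 905x - 935/2
∇ E_{2} Δ (∇ Δ E_{-4/3}) f = -540x^2 - 750x - 440

the result is g(x) = -540x^2 - 750x - 440


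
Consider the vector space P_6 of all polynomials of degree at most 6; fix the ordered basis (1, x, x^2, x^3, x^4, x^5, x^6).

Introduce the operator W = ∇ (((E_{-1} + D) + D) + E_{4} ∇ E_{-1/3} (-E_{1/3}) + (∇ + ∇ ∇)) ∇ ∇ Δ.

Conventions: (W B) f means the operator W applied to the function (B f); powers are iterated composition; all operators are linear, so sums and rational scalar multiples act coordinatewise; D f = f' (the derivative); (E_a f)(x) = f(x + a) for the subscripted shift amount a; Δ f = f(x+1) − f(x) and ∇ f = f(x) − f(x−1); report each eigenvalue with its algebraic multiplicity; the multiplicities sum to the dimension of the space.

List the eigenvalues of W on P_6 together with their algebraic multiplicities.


λ = 0 (multiplicity 7)

image of 1: 0
image of x: 0
image of x^2: 0
image of x^3: 0
image of x^4: 24
image of x^5: 120x
image of x^6: 360x^2 - 2040
the matrix is upper triangular; its diagonal is (0, 0, 0, 0, 0, 0, 0)
for a triangular matrix the eigenvalues are the diagonal entries, with algebraic multiplicity their repetition count


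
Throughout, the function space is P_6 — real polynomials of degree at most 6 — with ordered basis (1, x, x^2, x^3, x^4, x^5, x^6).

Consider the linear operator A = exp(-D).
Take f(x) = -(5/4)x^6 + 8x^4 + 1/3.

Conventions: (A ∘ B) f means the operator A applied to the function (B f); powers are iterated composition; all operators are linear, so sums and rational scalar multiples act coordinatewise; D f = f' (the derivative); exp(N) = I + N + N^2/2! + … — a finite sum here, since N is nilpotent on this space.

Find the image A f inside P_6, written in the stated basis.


the image equals g(x) = -(5/4)x^6 + (15/2)x^5 - (43/4)x^4 - 7x^3 + (117/4)x^2 - (49/2)x + 85/12

order-1 term: (15/2)x^5 - 32x^3
order-2 term: -(75/4)x^4 + 48x^2
order-3 term: 25x^3 - 32x
order-4 term: -(75/4)x^2 + 8
order-5 term: (15/2)x
order-6 term: -5/4
the series for exp(-D) f terminates at order 6
exp(-D) f = -(5/4)x^6 + (15/2)x^5 - (43/4)x^4 - 7x^3 + (117/4)x^2 - (49/2)x + 85/12


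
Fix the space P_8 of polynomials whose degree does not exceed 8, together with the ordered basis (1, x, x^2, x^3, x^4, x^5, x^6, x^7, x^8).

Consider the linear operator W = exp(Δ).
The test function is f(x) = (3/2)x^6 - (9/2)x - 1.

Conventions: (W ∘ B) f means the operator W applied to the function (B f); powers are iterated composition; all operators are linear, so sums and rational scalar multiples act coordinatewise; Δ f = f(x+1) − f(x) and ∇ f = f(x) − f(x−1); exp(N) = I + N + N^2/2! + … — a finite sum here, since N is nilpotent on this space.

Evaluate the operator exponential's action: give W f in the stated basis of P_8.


the result is g(x) = (3/2)x^6 + 9x^5 + 45x^4 + 150x^3 + (675/2)x^2 + (927/2)x + 299

order-1 term: 9x^5 + (45/2)x^4 + 30x^3 + (45/2)x^2 + 9x - 3
order-2 term: (45/2)x^4 + 90x^3 + (315/2)x^2 + 135x + 93/2
order-3 term: 30x^3 + 135x^2 + 225x + 135
order-4 term: (45/2)x^2 + 90x + 195/2
order-5 term: 9x + 45/2
order-6 term: 3/2
the series for exp(Δ) f terminates at order 6
exp(Δ) f = (3/2)x^6 + 9x^5 + 45x^4 + 150x^3 + (675/2)x^2 + (927/2)x + 299


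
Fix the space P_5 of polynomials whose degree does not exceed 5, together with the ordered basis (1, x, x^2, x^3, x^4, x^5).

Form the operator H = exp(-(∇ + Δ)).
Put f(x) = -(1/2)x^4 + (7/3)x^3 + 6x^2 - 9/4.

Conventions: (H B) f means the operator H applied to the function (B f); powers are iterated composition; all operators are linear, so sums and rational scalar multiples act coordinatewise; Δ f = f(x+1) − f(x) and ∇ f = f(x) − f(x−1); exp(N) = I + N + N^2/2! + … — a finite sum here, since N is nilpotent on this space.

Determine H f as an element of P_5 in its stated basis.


order-1 term: 4x^3 - 14x^2 - 20x - 14/3
order-2 term: -12x^2 + 28x + 16
order-3 term: 16x - 56/3
order-4 term: -8
the series for exp(-(∇ + Δ)) f terminates at order 4
exp(-(∇ + Δ)) f = -(1/2)x^4 + (19/3)x^3 - 20x^2 + 24x - 211/12

the image equals g(x) = -(1/2)x^4 + (19/3)x^3 - 20x^2 + 24x - 211/12


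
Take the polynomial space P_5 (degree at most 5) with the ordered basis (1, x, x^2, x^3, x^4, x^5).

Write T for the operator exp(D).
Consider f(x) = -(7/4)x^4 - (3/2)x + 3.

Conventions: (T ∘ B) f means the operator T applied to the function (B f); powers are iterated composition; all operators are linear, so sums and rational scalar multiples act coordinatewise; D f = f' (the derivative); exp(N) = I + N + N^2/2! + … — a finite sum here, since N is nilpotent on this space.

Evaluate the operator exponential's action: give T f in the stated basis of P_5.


order-1 term: -7x^3 - 3/2
order-2 term: -(21/2)x^2
order-3 term: -7x
order-4 term: -7/4
the series for exp(D) f terminates at order 4
exp(D) f = -(7/4)x^4 - 7x^3 - (21/2)x^2 - (17/2)x - 1/4

the result is g(x) = -(7/4)x^4 - 7x^3 - (21/2)x^2 - (17/2)x - 1/4


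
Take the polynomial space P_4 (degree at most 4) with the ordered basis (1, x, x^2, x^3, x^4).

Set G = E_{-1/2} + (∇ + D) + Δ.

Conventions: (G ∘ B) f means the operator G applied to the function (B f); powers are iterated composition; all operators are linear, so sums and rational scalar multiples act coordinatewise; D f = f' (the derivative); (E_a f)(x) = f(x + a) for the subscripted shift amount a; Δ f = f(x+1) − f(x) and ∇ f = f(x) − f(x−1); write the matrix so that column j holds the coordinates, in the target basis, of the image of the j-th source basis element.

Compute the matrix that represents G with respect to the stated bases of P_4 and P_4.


image of 1: 1
image of x: x + 5/2
image of x^2: x^2 + 5x + 1/4
image of x^3: x^3 + (15/2)x^2 + (3/4)x + 15/8
image of x^4: x^4 + 10x^3 + (3/2)x^2 + (15/2)x + 1/16
each image's coordinates form column j of the matrix

the matrix is [[1, 5/2, 1/4, 15/8, 1/16]; [0, 1, 5, 3/4, 15/2]; [0, 0, 1, 15/2, 3/2]; [0, 0, 0, 1, 10]; [0, 0, 0, 0, 1]] (rows listed top to bottom)


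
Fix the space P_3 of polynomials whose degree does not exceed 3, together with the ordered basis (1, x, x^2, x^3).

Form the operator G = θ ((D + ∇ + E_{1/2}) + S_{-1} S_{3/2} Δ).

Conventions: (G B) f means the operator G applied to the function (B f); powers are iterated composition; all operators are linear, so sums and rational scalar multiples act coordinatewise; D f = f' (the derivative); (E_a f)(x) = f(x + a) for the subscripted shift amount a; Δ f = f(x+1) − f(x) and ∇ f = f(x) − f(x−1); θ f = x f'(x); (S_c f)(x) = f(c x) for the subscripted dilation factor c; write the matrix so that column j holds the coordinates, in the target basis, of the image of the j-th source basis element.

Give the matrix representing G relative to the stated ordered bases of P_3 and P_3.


the matrix is [[0, 0, 0, 0]; [0, 1, 2, -27/4]; [0, 0, 2, 57/2]; [0, 0, 0, 3]] (rows listed top to bottom)

image of 1: 0
image of x: x
image of x^2: 2x^2 + 2x
image of x^3: 3x^3 + (57/2)x^2 - (27/4)x
each image's coordinates form column j of the matrix


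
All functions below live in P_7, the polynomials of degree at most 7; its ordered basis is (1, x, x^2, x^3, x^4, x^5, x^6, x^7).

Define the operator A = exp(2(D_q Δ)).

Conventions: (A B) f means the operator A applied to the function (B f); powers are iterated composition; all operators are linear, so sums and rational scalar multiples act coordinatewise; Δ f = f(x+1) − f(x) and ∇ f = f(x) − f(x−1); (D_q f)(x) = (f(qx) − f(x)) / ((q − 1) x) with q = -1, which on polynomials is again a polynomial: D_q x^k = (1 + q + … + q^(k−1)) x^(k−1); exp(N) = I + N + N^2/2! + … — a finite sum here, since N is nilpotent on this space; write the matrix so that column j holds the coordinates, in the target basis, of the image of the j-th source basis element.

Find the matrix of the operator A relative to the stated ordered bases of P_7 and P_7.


the matrix is [[1, 0, 4, 6, 24, 50, 204, 546]; [0, 1, 0, 0, 0, 0, 0, 0]; [0, 0, 1, 0, 8, 20, 88, 238]; [0, 0, 0, 1, 0, 0, 0, 0]; [0, 0, 0, 0, 1, 0, 12, 42]; [0, 0, 0, 0, 0, 1, 0, 0]; [0, 0, 0, 0, 0, 0, 1, 0]; [0, 0, 0, 0, 0, 0, 0, 1]] (rows listed top to bottom)

image of 1: 1
image of x: x
image of x^2: x^2 + 4
image of x^3: x^3 + 6
image of x^4: x^4 + 8x^2 + 24
image of x^5: x^5 + 20x^2 + 50
image of x^6: x^6 + 12x^4 + 88x^2 + 204
image of x^7: x^7 + 42x^4 + 238x^2 + 546
each image's coordinates form column j of the matrix


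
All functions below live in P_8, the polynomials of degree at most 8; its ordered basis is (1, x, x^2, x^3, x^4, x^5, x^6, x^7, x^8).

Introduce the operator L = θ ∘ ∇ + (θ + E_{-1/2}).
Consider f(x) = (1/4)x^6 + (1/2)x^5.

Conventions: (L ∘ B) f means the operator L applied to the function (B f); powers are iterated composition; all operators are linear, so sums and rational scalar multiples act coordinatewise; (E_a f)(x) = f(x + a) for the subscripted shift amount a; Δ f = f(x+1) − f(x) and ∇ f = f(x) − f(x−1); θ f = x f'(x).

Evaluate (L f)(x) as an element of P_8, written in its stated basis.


the image equals g(x) = (7/4)x^6 + (39/4)x^5 - (85/16)x^4 + (5/8)x^3 + (135/64)x^2 - (57/64)x - 3/256

∇ f = (3/2)x^5 - (5/4)x^4 + (5/4)x^2 - x + 1/4
θ ∇ f = (15/2)x^5 - 5x^4 + (5/2)x^2 - x
θ f = (3/2)x^6 + (5/2)x^5
E_{-1/2} f = (1/4)x^6 - (1/4)x^5 - (5/16)x^4 + (5/8)x^3 - (25/64)x^2 + (7/64)x - 3/256
(θ + E_{-1/2}) f = (7/4)x^6 + (9/4)x^5 - (5/16)x^4 + (5/8)x^3 - (25/64)x^2 + (7/64)x - 3/256
(θ ∘ ∇ + (θ + E_{-1/2})) f = (7/4)x^6 + (39/4)x^5 - (85/16)x^4 + (5/8)x^3 + (135/64)x^2 - (57/64)x - 3/256


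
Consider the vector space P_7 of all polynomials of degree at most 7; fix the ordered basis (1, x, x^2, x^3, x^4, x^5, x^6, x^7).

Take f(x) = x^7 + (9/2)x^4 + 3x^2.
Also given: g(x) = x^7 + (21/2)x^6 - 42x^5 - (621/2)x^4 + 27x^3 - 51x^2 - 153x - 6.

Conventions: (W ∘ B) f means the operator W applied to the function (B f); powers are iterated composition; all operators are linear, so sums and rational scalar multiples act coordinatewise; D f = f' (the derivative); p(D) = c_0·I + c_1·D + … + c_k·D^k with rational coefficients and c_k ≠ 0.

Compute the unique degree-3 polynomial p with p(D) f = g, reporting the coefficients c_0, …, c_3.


D^0 f = x^7 + (9/2)x^4 + 3x^2
D^1 f = 7x^6 + 18x^3 + 6x
D^2 f = 42x^5 + 54x^2 + 6
D^3 f = 210x^4 + 108x
matching coefficients of g against c_0 f + c_1 Df + … from the top degree down determines the c_i
solution: c_0 = 1, c_1 = 3/2, c_2 = -1, c_3 = -3/2

p(D) = I + (3/2)·D − D^2 − (3/2)·D^3, i.e. c_0 = 1, c_1 = 3/2, c_2 = -1, c_3 = -3/2


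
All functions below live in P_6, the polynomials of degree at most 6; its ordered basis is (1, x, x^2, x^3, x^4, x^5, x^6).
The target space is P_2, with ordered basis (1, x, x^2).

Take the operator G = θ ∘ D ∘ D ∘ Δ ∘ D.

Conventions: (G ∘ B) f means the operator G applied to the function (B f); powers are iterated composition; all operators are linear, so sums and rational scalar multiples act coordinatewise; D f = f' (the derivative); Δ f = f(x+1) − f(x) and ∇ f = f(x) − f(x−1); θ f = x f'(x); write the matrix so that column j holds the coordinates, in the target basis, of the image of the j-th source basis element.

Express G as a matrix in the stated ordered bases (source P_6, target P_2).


image of 1: 0
image of x: 0
image of x^2: 0
image of x^3: 0
image of x^4: 0
image of x^5: 120x
image of x^6: 720x^2 + 360x
each image's coordinates form column j of the matrix

the matrix is [[0, 0, 0, 0, 0, 0, 0]; [0, 0, 0, 0, 0, 120, 360]; [0, 0, 0, 0, 0, 0, 720]] (rows listed top to bottom)


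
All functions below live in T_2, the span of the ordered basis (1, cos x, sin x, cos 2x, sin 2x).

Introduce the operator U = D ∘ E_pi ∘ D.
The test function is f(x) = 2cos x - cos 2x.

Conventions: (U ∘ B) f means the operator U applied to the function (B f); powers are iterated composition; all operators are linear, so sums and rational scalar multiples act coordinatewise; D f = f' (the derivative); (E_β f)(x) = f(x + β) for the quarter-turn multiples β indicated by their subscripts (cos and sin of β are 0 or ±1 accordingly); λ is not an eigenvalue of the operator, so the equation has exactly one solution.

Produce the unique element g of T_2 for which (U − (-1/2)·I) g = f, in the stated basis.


write g with unknown coordinates in the stated basis and equate coefficients in (U − (-1/2)·I) g = f
solving from the highest basis element down gives g = (4/3)cos x + (2/7)cos 2x
check: U g = (4/3)cos x - (8/7)cos 2x
so U g − (-1/2)·g = 2cos x - cos 2x = f ✓

g(x) = (4/3)cos x + (2/7)cos 2x


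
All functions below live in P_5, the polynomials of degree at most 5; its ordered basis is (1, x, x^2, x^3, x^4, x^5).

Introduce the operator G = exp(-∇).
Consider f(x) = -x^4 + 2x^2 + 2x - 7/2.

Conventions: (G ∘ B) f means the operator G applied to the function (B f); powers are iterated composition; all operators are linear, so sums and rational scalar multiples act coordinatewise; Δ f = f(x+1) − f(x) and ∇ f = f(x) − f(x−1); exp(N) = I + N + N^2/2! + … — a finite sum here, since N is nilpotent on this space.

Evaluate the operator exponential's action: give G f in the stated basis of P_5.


order-1 term: 4x^3 - 6x^2 - 1
order-2 term: -6x^2 + 12x - 5
order-3 term: 4x - 6
order-4 term: -1
the series for exp(-∇) f terminates at order 4
exp(-∇) f = -x^4 + 4x^3 - 10x^2 + 18x - 33/2

the result is g(x) = -x^4 + 4x^3 - 10x^2 + 18x - 33/2


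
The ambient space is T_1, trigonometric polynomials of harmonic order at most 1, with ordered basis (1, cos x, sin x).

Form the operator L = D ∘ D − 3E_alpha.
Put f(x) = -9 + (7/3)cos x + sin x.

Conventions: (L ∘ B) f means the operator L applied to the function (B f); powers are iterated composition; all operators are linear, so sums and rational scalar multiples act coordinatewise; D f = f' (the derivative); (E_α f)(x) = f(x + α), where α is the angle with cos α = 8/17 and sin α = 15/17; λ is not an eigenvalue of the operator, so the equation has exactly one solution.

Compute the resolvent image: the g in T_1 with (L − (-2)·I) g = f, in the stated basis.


the image equals g(x) = 9 + (43/183)cos x - (56/61)sin x

write g with unknown coordinates in the stated basis and equate coefficients in (L − (-2)·I) g = f
solving from the highest basis element down gives g = 9 + (43/183)cos x - (56/61)sin x
check: L g = -27 + (341/183)cos x + (173/61)sin x
so L g − (-2)·g = -9 + (7/3)cos x + sin x = f ✓


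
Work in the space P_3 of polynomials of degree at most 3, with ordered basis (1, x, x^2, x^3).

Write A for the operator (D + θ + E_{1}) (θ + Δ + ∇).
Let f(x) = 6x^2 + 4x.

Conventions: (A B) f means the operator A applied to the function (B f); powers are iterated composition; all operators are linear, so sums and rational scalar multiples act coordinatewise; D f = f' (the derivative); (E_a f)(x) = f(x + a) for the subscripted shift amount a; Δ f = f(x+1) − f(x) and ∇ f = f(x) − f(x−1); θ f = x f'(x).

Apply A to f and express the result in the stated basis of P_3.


the result is g(x) = 36x^2 + 104x + 76

θ f = 12x^2 + 4x
Δ f = 12x + 10
∇ f = 12x - 2
(θ + Δ + ∇) f = 12x^2 + 28x + 8
D (θ + Δ + ∇) f = 24x + 28
θ (θ + Δ + ∇) f = 24x^2 + 28x
E_{1} (θ + Δ + ∇) f = 12x^2 + 52x + 48
(D + θ + E_{1}) (θ + Δ + ∇) f = 36x^2 + 104x + 76


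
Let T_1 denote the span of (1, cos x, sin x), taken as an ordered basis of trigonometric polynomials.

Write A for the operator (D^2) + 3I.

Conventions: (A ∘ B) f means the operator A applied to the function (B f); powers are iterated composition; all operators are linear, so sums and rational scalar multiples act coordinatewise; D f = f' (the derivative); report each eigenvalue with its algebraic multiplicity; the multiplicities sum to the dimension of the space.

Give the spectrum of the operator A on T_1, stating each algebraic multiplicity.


λ = 2 (multiplicity 2), λ = 3 (multiplicity 1)

image of 1: 3
image of cos x: 2cos x
image of sin x: 2sin x
the matrix is diagonal; its diagonal is (3, 2, 2)
for a triangular matrix the eigenvalues are the diagonal entries, with algebraic multiplicity their repetition count


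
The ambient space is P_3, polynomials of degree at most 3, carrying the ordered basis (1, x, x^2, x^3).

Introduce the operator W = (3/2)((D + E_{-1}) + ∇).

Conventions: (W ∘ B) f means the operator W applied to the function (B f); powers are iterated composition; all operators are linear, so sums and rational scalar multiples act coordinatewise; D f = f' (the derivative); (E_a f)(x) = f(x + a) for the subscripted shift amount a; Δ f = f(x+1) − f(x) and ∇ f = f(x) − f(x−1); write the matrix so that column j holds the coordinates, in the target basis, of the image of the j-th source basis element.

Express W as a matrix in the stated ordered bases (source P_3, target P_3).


the matrix is [[3/2, 3/2, 0, 0]; [0, 3/2, 3, 0]; [0, 0, 3/2, 9/2]; [0, 0, 0, 3/2]] (rows listed top to bottom)

image of 1: 3/2
image of x: (3/2)x + 3/2
image of x^2: (3/2)x^2 + 3x
image of x^3: (3/2)x^3 + (9/2)x^2
each image's coordinates form column j of the matrix


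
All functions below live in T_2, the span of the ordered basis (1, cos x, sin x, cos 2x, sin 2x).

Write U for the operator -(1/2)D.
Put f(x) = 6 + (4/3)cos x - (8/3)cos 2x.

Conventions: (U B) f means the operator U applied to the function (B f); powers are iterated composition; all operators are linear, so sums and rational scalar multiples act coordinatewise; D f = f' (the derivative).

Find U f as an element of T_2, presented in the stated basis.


D f = -(4/3)sin x + (16/3)sin 2x
(-(1/2)D) f = (2/3)sin x - (8/3)sin 2x

the result is g(x) = (2/3)sin x - (8/3)sin 2x


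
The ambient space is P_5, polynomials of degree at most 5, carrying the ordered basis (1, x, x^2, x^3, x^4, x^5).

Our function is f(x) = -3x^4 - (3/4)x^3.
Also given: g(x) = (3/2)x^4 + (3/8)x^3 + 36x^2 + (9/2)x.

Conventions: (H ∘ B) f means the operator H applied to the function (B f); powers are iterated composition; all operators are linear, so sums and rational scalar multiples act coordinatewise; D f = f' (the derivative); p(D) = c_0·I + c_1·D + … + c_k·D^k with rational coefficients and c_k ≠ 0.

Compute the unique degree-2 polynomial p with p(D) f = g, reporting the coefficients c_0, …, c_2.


D^0 f = -3x^4 - (3/4)x^3
D^1 f = -12x^3 - (9/4)x^2
D^2 f = -36x^2 - (9/2)x
matching coefficients of g against c_0 f + c_1 Df + … from the top degree down determines the c_i
solution: c_0 = -1/2, c_1 = 0, c_2 = -1

p(D) = -(1/2)·I − D^2, i.e. c_0 = -1/2, c_1 = 0, c_2 = -1


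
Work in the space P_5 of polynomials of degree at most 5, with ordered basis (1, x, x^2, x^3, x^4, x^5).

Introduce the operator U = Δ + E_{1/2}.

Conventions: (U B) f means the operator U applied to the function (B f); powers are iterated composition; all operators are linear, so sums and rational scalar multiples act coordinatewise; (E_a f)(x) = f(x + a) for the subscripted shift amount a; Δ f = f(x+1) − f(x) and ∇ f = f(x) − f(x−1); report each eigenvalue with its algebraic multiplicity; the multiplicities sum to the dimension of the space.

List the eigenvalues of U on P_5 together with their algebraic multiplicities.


λ = 1 (multiplicity 6)

image of 1: 1
image of x: x + 3/2
image of x^2: x^2 + 3x + 5/4
image of x^3: x^3 + (9/2)x^2 + (15/4)x + 9/8
image of x^4: x^4 + 6x^3 + (15/2)x^2 + (9/2)x + 17/16
image of x^5: x^5 + (15/2)x^4 + (25/2)x^3 + (45/4)x^2 + (85/16)x + 33/32
the matrix is upper triangular; its diagonal is (1, 1, 1, 1, 1, 1)
for a triangular matrix the eigenvalues are the diagonal entries, with algebraic multiplicity their repetition count


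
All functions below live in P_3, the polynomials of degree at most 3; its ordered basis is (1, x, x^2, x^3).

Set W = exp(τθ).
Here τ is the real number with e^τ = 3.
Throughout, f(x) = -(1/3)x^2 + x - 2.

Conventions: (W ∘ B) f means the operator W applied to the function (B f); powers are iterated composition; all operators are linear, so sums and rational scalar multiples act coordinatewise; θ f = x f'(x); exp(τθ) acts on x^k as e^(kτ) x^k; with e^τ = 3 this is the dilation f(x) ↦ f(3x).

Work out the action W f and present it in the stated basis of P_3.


exp(τθ) x^k = e^(kτ) x^k; with e^τ = 3 this sends x^k to 3^k x^k
x ↦ 3 x
x^2 ↦ 9 x^2
applying this coordinatewise to f: exp(τθ) f = -3x^2 + 3x - 2

the image equals g(x) = -3x^2 + 3x - 2


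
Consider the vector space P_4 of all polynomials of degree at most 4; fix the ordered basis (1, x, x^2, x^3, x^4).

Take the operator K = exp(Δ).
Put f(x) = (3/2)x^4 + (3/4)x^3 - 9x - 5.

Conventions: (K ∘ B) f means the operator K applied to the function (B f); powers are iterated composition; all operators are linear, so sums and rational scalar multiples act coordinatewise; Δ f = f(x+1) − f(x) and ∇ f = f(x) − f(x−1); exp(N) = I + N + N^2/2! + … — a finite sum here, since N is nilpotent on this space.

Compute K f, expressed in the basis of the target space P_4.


the result is g(x) = (3/2)x^4 + (27/4)x^3 + (81/4)x^2 + (51/2)x + 49/4

order-1 term: 6x^3 + (45/4)x^2 + (33/4)x - 27/4
order-2 term: 9x^2 + (81/4)x + 51/4
order-3 term: 6x + 39/4
order-4 term: 3/2
the series for exp(Δ) f terminates at order 4
exp(Δ) f = (3/2)x^4 + (27/4)x^3 + (81/4)x^2 + (51/2)x + 49/4


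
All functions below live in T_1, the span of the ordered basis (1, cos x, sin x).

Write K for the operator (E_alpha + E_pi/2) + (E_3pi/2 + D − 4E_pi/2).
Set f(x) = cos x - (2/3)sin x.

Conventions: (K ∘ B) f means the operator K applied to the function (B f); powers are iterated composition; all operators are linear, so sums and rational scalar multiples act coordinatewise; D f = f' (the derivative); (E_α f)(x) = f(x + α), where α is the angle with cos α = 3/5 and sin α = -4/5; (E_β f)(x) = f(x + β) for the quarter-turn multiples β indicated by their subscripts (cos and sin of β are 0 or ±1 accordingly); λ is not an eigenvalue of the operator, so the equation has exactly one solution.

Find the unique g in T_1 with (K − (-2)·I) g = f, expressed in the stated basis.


write g with unknown coordinates in the stated basis and equate coefficients in (K − (-2)·I) g = f
solving from the highest basis element down gives g = (1/318)cos x - (83/318)sin x
check: K g = (158/159)cos x - (23/159)sin x
so K g − (-2)·g = cos x - (2/3)sin x = f ✓

g(x) = (1/318)cos x - (83/318)sin x


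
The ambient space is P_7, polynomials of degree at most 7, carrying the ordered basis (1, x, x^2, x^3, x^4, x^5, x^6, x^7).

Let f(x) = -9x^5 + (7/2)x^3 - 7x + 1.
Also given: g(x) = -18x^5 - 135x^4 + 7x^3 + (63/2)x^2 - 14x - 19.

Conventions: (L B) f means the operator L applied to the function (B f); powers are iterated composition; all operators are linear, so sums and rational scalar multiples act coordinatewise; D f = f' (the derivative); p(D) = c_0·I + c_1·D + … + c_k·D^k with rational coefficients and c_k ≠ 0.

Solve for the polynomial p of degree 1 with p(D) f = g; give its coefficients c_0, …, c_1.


c_0 = 2, c_1 = 3

D^0 f = -9x^5 + (7/2)x^3 - 7x + 1
D^1 f = -45x^4 + (21/2)x^2 - 7
matching coefficients of g against c_0 f + c_1 Df + … from the top degree down determines the c_i
solution: c_0 = 2, c_1 = 3


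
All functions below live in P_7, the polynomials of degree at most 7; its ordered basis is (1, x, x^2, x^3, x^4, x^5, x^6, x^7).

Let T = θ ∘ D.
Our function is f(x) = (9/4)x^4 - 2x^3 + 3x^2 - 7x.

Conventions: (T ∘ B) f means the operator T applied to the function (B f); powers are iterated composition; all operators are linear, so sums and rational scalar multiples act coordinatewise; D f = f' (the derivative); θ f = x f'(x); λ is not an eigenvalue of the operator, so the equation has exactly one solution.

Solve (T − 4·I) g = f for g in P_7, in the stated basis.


the image equals g(x) = -(9/16)x^4 - (19/16)x^3 - (81/32)x^2 + (31/64)x

write g with unknown coordinates in the stated basis and equate coefficients in (T − 4·I) g = f
solving from the highest basis element down gives g = -(9/16)x^4 - (19/16)x^3 - (81/32)x^2 + (31/64)x
check: T g = -(27/4)x^3 - (57/8)x^2 - (81/16)x
so T g − 4·g = (9/4)x^4 - 2x^3 + 3x^2 - 7x = f ✓


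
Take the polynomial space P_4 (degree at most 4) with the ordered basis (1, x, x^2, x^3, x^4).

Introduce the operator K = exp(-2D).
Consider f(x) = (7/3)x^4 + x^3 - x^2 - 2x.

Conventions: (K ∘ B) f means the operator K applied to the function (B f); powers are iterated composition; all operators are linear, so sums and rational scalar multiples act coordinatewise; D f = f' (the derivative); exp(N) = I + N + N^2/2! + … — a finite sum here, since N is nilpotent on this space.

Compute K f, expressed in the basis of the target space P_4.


g(x) = (7/3)x^4 - (53/3)x^3 + 49x^2 - (182/3)x + 88/3

order-1 term: -(56/3)x^3 - 6x^2 + 4x + 4
order-2 term: 56x^2 + 12x - 4
order-3 term: -(224/3)x - 8
order-4 term: 112/3
the series for exp(-2D) f terminates at order 4
exp(-2D) f = (7/3)x^4 - (53/3)x^3 + 49x^2 - (182/3)x + 88/3


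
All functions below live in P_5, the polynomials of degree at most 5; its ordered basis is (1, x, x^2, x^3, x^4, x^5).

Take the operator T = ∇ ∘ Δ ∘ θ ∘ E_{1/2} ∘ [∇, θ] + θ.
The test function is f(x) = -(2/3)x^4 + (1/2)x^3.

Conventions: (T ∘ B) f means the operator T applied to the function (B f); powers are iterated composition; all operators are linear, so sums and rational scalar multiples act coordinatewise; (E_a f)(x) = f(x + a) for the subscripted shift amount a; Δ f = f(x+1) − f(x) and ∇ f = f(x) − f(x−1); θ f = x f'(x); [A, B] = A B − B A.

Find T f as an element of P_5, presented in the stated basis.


the result is g(x) = -(8/3)x^4 + (3/2)x^3 - 48x + 22

θ f = -(8/3)x^4 + (3/2)x^3
∇ θ f = -(32/3)x^3 + (41/2)x^2 - (91/6)x + 25/6
∇ f = -(8/3)x^3 + (11/2)x^2 - (25/6)x + 7/6
θ ∇ f = -8x^3 + 11x^2 - (25/6)x
[∇, θ] f = -(8/3)x^3 + (19/2)x^2 - 11x + 25/6
E_{1/2} [∇, θ] f = -(8/3)x^3 + (11/2)x^2 - (7/2)x + 17/24
θ E_{1/2} [∇, θ] f = -8x^3 + 11x^2 - (7/2)x
Δ θ E_{1/2} [∇, θ] f = -24x^2 - 2x - 1/2
∇ (Δ ∘ θ ∘ E_{1/2}) [∇, θ] f = -48x + 22
θ f = -(8/3)x^4 + (3/2)x^3
(∇ ∘ Δ ∘ θ ∘ E_{1/2} ∘ [∇, θ] + θ) f = -(8/3)x^4 + (3/2)x^3 - 48x + 22


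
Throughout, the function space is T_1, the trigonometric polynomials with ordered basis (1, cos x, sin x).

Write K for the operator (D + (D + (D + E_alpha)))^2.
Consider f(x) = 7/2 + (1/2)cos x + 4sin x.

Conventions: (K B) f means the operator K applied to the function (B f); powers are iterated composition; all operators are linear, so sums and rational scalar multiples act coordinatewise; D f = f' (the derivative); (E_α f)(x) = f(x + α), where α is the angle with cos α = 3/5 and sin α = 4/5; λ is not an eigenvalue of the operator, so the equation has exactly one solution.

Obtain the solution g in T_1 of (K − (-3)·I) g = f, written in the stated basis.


the result is g(x) = 7/8 - (1189/7178)cos x - (1051/3589)sin x

write g with unknown coordinates in the stated basis and equate coefficients in (K − (-3)·I) g = f
solving from the highest basis element down gives g = 7/8 - (1189/7178)cos x - (1051/3589)sin x
check: K g = 7/8 + (3578/3589)cos x + (17509/3589)sin x
so K g − (-3)·g = 7/2 + (1/2)cos x + 4sin x = f ✓


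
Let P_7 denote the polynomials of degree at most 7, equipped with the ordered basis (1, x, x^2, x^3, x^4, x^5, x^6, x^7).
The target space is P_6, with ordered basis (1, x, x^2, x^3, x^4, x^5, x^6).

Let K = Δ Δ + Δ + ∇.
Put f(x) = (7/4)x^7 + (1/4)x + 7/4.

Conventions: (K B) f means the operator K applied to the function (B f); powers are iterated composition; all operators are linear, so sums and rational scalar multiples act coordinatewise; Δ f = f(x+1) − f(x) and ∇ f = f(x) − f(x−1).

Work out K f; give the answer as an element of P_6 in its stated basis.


Δ f = (49/4)x^6 + (147/4)x^5 + (245/4)x^4 + (245/4)x^3 + (147/4)x^2 + (49/4)x + 2
Δ Δ f = (147/2)x^5 + (735/2)x^4 + (1715/2)x^3 + (2205/2)x^2 + (1519/2)x + 441/2
Δ f = (49/4)x^6 + (147/4)x^5 + (245/4)x^4 + (245/4)x^3 + (147/4)x^2 + (49/4)x + 2
∇ f = (49/4)x^6 - (147/4)x^5 + (245/4)x^4 - (245/4)x^3 + (147/4)x^2 - (49/4)x + 2
(Δ Δ + Δ + ∇) f = (49/2)x^6 + (147/2)x^5 + 490x^4 + (1715/2)x^3 + 1176x^2 + (1519/2)x + 449/2

the result is g(x) = (49/2)x^6 + (147/2)x^5 + 490x^4 + (1715/2)x^3 + 1176x^2 + (1519/2)x + 449/2


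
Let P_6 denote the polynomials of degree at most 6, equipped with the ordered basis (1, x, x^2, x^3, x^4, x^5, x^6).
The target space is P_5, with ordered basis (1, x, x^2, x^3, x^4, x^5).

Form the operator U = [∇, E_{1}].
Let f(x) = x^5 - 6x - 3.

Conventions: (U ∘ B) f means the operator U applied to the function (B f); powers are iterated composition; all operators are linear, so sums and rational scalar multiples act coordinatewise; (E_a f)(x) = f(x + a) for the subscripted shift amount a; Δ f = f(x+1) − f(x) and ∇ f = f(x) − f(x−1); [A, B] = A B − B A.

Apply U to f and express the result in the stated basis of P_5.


g(x) = 0

E_{1} f = x^5 + 5x^4 + 10x^3 + 10x^2 - x - 8
∇ E_{1} f = 5x^4 + 10x^3 + 10x^2 + 5x - 5
∇ f = 5x^4 - 10x^3 + 10x^2 - 5x - 5
E_{1} ∇ f = 5x^4 + 10x^3 + 10x^2 + 5x - 5
[∇, E_{1}] f = 0


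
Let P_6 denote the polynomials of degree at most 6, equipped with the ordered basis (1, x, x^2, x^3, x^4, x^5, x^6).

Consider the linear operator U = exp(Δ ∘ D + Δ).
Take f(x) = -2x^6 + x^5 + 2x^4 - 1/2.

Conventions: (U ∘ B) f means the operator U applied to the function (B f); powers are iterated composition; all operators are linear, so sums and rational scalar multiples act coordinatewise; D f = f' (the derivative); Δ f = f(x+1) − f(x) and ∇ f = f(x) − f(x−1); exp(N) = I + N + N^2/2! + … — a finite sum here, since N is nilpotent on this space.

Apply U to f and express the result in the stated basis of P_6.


the result is g(x) = -2x^6 - 11x^5 - 113x^4 - 512x^3 - 1822x^2 - 3837x - 7655/2

order-1 term: -12x^5 - 85x^4 - 122x^3 - 74x^2 - 15x + 2
order-2 term: -30x^4 - 350x^3 - 1188x^2 - 1453x - 611
order-3 term: -40x^3 - 530x^2 - 2002x - 2189
order-4 term: -30x^2 - 355x - 938
order-5 term: -12x - 89
order-6 term: -2
the series for exp(Δ ∘ D + Δ) f terminates at order 6
exp(Δ ∘ D + Δ) f = -2x^6 - 11x^5 - 113x^4 - 512x^3 - 1822x^2 - 3837x - 7655/2


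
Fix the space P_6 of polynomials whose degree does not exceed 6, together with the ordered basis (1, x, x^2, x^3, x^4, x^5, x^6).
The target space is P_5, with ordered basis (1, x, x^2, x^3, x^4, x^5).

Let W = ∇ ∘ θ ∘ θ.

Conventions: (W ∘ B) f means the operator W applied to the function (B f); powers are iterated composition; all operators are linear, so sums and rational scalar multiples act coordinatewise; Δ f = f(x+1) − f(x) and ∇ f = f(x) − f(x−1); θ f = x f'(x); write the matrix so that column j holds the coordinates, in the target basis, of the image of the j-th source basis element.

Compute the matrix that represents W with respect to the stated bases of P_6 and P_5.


image of 1: 0
image of x: 1
image of x^2: 8x - 4
image of x^3: 27x^2 - 27x + 9
image of x^4: 64x^3 - 96x^2 + 64x - 16
image of x^5: 125x^4 - 250x^3 + 250x^2 - 125x + 25
image of x^6: 216x^5 - 540x^4 + 720x^3 - 540x^2 + 216x - 36
each image's coordinates form column j of the matrix

the matrix is [[0, 1, -4, 9, -16, 25, -36]; [0, 0, 8, -27, 64, -125, 216]; [0, 0, 0, 27, -96, 250, -540]; [0, 0, 0, 0, 64, -250, 720]; [0, 0, 0, 0, 0, 125, -540]; [0, 0, 0, 0, 0, 0, 216]] (rows listed top to bottom)


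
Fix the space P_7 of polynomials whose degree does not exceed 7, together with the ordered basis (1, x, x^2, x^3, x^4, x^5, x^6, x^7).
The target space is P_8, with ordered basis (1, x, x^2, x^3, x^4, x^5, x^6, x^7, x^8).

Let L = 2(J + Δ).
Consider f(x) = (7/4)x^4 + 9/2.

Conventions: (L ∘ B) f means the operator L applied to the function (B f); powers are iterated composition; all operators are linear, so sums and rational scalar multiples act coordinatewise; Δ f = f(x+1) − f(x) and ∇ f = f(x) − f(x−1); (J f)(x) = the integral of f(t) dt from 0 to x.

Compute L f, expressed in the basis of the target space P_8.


J f = (7/20)x^5 + (9/2)x
Δ f = 7x^3 + (21/2)x^2 + 7x + 7/4
(J + Δ) f = (7/20)x^5 + 7x^3 + (21/2)x^2 + (23/2)x + 7/4
(2(J + Δ)) f = (7/10)x^5 + 14x^3 + 21x^2 + 23x + 7/2

the result is g(x) = (7/10)x^5 + 14x^3 + 21x^2 + 23x + 7/2


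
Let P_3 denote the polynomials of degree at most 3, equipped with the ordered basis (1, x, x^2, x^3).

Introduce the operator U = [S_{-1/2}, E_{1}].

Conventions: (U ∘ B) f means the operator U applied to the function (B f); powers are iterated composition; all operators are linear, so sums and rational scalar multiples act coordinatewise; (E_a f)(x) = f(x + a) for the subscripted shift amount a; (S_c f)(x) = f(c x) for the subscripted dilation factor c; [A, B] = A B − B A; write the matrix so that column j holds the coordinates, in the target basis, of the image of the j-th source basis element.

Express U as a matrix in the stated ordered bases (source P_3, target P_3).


the matrix is [[0, 3/2, 3/4, 9/8]; [0, 0, -3/2, -9/8]; [0, 0, 0, 9/8]; [0, 0, 0, 0]] (rows listed top to bottom)

image of 1: 0
image of x: 3/2
image of x^2: -(3/2)x + 3/4
image of x^3: (9/8)x^2 - (9/8)x + 9/8
each image's coordinates form column j of the matrix
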